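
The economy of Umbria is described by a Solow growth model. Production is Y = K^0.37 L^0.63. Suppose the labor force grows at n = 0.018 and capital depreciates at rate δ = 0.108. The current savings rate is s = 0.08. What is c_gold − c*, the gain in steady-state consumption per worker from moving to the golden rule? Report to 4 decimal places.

Δc ≈ 0.4815

Capital per worker breaks even when investment replaces (n + δ)·k; here n + δ = 0.126.
Current steady state (s = 0.08): k* = (0.08/0.126)^(1/0.63) ≈ 0.4862, y* = 0.4862^0.37 ≈ 0.7658, c* = (1−0.08)·0.7658 ≈ 0.7046.
Setting f'(k) = n+δ gives 0.37·k^(0.37−1) = 0.126, hence k_gold = (0.37/0.126)^(1/0.63) ≈ 5.5283.
y_gold = 5.5283^0.37 ≈ 1.8826, c_gold = y_gold − 0.126·k_gold ≈ 1.1860.
Gain: Δc = 1.1860 − 0.7046 ≈ 0.4815.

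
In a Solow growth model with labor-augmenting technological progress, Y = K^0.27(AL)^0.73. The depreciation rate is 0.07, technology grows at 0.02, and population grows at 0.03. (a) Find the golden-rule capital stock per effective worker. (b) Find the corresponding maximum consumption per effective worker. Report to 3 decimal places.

Capital per effective worker breaks even when investment replaces (n + g + δ)·k; here n + g + δ = 0.12.
Golden rule sets MPK = n+g+δ: 0.27·k^(0.27−1) = 0.12, so k_gold = (0.27/0.12)^(1/0.73) ≈ 3.0370.
y_gold = 3.0370^0.27 ≈ 1.3498; c_gold = y_gold − 0.12·k_gold ≈ 0.9853.

(a) k_gold ≈ 3.037; (b) c_gold ≈ 0.985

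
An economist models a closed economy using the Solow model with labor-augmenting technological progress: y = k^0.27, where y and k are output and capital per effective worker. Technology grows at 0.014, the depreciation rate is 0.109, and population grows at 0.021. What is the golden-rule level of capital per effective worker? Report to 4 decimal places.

k_gold ≈ 2.3658

Capital per effective worker breaks even when investment replaces (n + g + δ)·k; here n + g + δ = 0.144.
At the golden rule the marginal product of capital equals n+g+δ: 0.27·k^(0.27−1) = 0.144. Solving, k_gold = (0.27/0.144)^(1/0.73) ≈ 2.3658.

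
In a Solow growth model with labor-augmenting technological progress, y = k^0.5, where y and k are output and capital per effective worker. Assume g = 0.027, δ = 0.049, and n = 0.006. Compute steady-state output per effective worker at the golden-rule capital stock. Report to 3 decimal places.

y_gold ≈ 6.098

The effective depreciation rate is n + g + δ = 0.006 + 0.027 + 0.049 = 0.082.
At the golden rule the marginal product of capital equals n+g+δ: 0.5·k^(0.5−1) = 0.082. Solving, k_gold = (0.5/0.082)^(1/0.5) ≈ 37.1802.
Output: y_gold = k_gold^0.5 = 37.1802^0.5 ≈ 6.0976.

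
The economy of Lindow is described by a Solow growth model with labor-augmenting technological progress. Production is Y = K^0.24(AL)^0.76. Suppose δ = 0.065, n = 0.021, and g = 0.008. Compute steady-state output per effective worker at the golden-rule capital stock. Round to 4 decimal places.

Capital per effective worker breaks even when investment replaces (n + g + δ)·k; here n + g + δ = 0.094.
Setting f'(k) = n+g+δ gives 0.24·k^(0.24−1) = 0.094, hence k_gold = (0.24/0.094)^(1/0.76) ≈ 3.4327.
Output: y_gold = k_gold^0.24 = 3.4327^0.24 ≈ 1.3445.

y_gold ≈ 1.3445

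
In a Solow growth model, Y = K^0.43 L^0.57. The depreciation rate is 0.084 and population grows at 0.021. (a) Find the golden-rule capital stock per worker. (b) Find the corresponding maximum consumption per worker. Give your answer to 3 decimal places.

(a) k_gold ≈ 11.862; (b) c_gold ≈ 1.651

n + δ = 0.021 + 0.084 = 0.105.
Setting f'(k) = n+δ gives 0.43·k^(0.43−1) = 0.105, hence k_gold = (0.43/0.105)^(1/0.57) ≈ 11.8624.
y_gold = 11.8624^0.43 ≈ 2.8966; c_gold = y_gold − 0.105·k_gold ≈ 1.6511.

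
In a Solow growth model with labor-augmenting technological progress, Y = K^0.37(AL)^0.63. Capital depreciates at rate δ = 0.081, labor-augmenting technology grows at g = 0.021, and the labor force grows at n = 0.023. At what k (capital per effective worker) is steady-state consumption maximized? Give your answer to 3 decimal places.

k_gold ≈ 5.599

Capital per effective worker breaks even when investment replaces (n + g + δ)·k; here n + g + δ = 0.125.
Golden rule sets MPK = n+g+δ: 0.37·k^(0.37−1) = 0.125, so k_gold = (0.37/0.125)^(1/0.63) ≈ 5.5986.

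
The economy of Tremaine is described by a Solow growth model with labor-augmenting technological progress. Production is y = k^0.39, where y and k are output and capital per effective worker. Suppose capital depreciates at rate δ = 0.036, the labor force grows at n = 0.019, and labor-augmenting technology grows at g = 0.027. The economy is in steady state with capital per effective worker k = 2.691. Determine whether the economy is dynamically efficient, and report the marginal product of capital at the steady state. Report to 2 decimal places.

dynamically efficient; MPK ≈ 0.21

Capital per effective worker breaks even when investment replaces (n + g + δ)·k; here n + g + δ = 0.082.
MPK = 0.39·k^(0.39−1) = 0.39·2.691^(-0.61) ≈ 0.2132.
MPK > 0.082, so the economy is dynamically efficient (under-saving).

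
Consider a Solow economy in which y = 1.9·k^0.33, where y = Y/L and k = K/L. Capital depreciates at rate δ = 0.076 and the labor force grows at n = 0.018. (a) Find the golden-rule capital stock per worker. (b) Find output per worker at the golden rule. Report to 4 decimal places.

The effective depreciation rate is n + δ = 0.018 + 0.076 = 0.094.
At the golden rule the marginal product of capital equals n+δ: 0.33·1.9·k^(0.33−1) = 0.094. Solving, k_gold = (0.33·1.9/0.094)^(1/0.67) ≈ 16.9848.
y_gold = 1.9·16.9848^0.33 ≈ 4.8381.

(a) k_gold ≈ 16.9848; (b) y_gold ≈ 4.8381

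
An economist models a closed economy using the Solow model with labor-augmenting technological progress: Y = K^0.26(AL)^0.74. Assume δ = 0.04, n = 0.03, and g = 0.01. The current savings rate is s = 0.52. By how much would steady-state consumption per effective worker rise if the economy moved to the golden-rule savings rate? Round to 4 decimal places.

Capital per effective worker breaks even when investment replaces (n + g + δ)·k; here n + g + δ = 0.08.
Current steady state (s = 0.52): k* = (0.52/0.08)^(1/0.74) ≈ 12.5468, y* = 12.5468^0.26 ≈ 1.9303, c* = (1−0.52)·1.9303 ≈ 0.9265.
Setting f'(k) = n+g+δ gives 0.26·k^(0.26−1) = 0.08, hence k_gold = (0.26/0.08)^(1/0.74) ≈ 4.9174.
y_gold = 4.9174^0.26 ≈ 1.5130, c_gold = y_gold − 0.08·k_gold ≈ 1.1197.
Gain: Δc = 1.1197 − 0.9265 ≈ 0.1931.

Δc ≈ 0.1931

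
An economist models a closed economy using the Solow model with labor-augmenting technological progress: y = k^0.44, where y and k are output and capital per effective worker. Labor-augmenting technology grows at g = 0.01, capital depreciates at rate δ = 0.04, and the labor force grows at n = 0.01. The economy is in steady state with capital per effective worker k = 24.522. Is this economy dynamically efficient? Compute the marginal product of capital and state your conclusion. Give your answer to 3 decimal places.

dynamically efficient; MPK ≈ 0.073

Break-even investment rate: n + g + δ = 0.01 + 0.01 + 0.04 = 0.06.
MPK = 0.44·k^(0.44−1) = 0.44·24.522^(-0.56) ≈ 0.0733.
MPK > 0.06, so the economy is dynamically efficient (under-saving).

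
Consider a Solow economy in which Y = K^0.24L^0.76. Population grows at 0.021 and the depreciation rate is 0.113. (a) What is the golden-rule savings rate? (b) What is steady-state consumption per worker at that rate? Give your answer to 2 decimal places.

Break-even investment rate: n + δ = 0.021 + 0.113 = 0.134.
For Cobb-Douglas, s_gold equals capital's share: s_gold = 0.24.
Setting f'(k) = n+δ gives 0.24·k^(0.24−1) = 0.134, hence k_gold = (0.24/0.134)^(1/0.76) ≈ 2.1530.
y_gold = 2.1530^0.24 ≈ 1.2021; c_gold = (1−0.24)·y_gold ≈ 0.9136.

(a) s_gold = 0.24; (b) c_gold ≈ 0.91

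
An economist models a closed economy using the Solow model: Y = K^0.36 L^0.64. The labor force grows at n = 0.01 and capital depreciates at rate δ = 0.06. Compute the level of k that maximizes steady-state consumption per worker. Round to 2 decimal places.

The effective depreciation rate is n + δ = 0.01 + 0.06 = 0.07.
Setting f'(k) = n+δ gives 0.36·k^(0.36−1) = 0.07, hence k_gold = (0.36/0.07)^(1/0.64) ≈ 12.9198.

k_gold ≈ 12.92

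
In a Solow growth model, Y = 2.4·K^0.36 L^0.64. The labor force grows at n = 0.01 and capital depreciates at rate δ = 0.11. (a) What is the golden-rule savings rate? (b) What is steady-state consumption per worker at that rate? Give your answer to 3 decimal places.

(a) s_gold = 0.360; (b) c_gold ≈ 4.663

n + δ = 0.01 + 0.11 = 0.12.
For Cobb-Douglas, s_gold equals capital's share: s_gold = 0.36.
Maximizing c = f(k) − (n+δ)·k gives f'(k) = n+δ, i.e. 0.36·2.4·k^(0.36−1) = 0.12, so k_gold = (0.36·2.4/0.12)^(1/0.64) ≈ 21.8566.
y_gold = 2.4·21.8566^0.36 ≈ 7.2855; c_gold = (1−0.36)·y_gold ≈ 4.6627.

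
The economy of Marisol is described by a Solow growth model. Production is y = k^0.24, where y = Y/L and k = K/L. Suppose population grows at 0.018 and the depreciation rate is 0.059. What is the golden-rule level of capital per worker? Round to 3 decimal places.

k_gold ≈ 4.463

Capital per worker breaks even when investment replaces (n + δ)·k; here n + δ = 0.077.
Maximizing c = f(k) − (n+δ)·k gives f'(k) = n+δ, i.e. 0.24·k^(0.24−1) = 0.077, so k_gold = (0.24/0.077)^(1/0.76) ≈ 4.4631.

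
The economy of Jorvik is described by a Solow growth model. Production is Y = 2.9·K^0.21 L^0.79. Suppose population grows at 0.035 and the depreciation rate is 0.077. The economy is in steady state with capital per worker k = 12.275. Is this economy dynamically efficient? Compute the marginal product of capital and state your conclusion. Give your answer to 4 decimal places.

Break-even investment rate: n + δ = 0.035 + 0.077 = 0.112.
MPK = 0.21·2.9·k^(0.21−1) = 0.21·2.9·12.275^(-0.79) ≈ 0.0840.
MPK < 0.112, so the economy is dynamically inefficient (over-saving).

dynamically inefficient; MPK ≈ 0.0840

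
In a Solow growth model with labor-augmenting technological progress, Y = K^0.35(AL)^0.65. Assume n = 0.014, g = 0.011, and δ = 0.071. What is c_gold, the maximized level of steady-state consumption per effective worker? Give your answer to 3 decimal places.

Break-even investment rate: n + g + δ = 0.014 + 0.011 + 0.071 = 0.096.
Setting f'(k) = n+g+δ gives 0.35·k^(0.35−1) = 0.096, hence k_gold = (0.35/0.096)^(1/0.65) ≈ 7.3165.
y_gold = 7.3165^0.35 ≈ 2.0068.
c_gold = y_gold − (n+g+δ)·k_gold = 2.0068 − 0.096·7.3165 ≈ 1.3044.

c_gold ≈ 1.304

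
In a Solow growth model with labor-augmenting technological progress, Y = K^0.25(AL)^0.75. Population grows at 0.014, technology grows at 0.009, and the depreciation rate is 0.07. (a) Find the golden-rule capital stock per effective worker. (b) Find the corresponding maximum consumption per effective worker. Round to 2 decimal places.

Break-even investment rate: n + g + δ = 0.014 + 0.009 + 0.07 = 0.093.
Setting f'(k) = n+g+δ gives 0.25·k^(0.25−1) = 0.093, hence k_gold = (0.25/0.093)^(1/0.75) ≈ 3.7377.
y_gold = 3.7377^0.25 ≈ 1.3904; c_gold = y_gold − 0.093·k_gold ≈ 1.0428.

(a) k_gold ≈ 3.74; (b) c_gold ≈ 1.04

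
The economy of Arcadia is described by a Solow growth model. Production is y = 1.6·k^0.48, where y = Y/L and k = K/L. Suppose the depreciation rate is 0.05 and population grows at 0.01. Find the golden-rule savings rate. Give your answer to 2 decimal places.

Capital per worker breaks even when investment replaces (n + δ)·k; here n + δ = 0.06.
At the golden rule MPK = n+δ, and in any Cobb-Douglas steady state s = (n+δ)·k/y = MPK·k/y = capital's share 0.48.

s_gold = 0.48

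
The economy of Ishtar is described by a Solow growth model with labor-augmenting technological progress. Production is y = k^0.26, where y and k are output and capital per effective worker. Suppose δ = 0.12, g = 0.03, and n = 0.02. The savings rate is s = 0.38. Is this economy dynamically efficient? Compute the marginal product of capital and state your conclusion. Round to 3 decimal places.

dynamically inefficient; MPK ≈ 0.116

Capital per effective worker breaks even when investment replaces (n + g + δ)·k; here n + g + δ = 0.17.
Steady-state k*: s·k^0.26 = 0.17·k gives k* = (0.38/0.17)^(1/0.74) ≈ 2.9653.
MPK = 0.26·2.9653^(-0.74) ≈ 0.1163.
MPK < n+g+δ = 0.17, so the economy is dynamically inefficient (over-saving).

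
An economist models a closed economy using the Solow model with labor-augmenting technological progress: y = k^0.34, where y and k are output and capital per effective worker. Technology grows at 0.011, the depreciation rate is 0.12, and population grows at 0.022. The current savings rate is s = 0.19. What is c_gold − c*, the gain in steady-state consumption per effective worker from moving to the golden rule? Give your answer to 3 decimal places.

Δc ≈ 0.090

n + g + δ = 0.022 + 0.011 + 0.12 = 0.153.
Current steady state (s = 0.19): k* = (0.19/0.153)^(1/0.66) ≈ 1.3884, y* = 1.3884^0.34 ≈ 1.1180, c* = (1−0.19)·1.1180 ≈ 0.9056.
Setting f'(k) = n+g+δ gives 0.34·k^(0.34−1) = 0.153, hence k_gold = (0.34/0.153)^(1/0.66) ≈ 3.3530.
y_gold = 3.3530^0.34 ≈ 1.5089, c_gold = y_gold − 0.153·k_gold ≈ 0.9958.
Gain: Δc = 0.9958 − 0.9056 ≈ 0.0902.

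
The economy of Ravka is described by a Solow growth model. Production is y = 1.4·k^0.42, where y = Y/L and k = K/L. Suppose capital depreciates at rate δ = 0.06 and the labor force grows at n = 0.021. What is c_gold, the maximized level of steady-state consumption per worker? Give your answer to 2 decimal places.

The effective depreciation rate is n + δ = 0.021 + 0.06 = 0.081.
Maximizing c = f(k) − (n+δ)·k gives f'(k) = n+δ, i.e. 0.42·1.4·k^(0.42−1) = 0.081, so k_gold = (0.42·1.4/0.081)^(1/0.58) ≈ 30.4998.
y_gold = 1.4·30.4998^0.42 ≈ 5.8821.
c_gold = y_gold − (n+δ)·k_gold = 5.8821 − 0.081·30.4998 ≈ 3.4116.

c_gold ≈ 3.41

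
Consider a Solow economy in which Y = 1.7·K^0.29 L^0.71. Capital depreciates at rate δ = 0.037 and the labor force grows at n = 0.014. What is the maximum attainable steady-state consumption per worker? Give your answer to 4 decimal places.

c_gold ≈ 3.0489

The effective depreciation rate is n + δ = 0.014 + 0.037 = 0.051.
Maximizing c = f(k) − (n+δ)·k gives f'(k) = n+δ, i.e. 0.29·1.7·k^(0.29−1) = 0.051, so k_gold = (0.29·1.7/0.051)^(1/0.71) ≈ 24.4182.
y_gold = 1.7·24.4182^0.29 ≈ 4.2942.
c_gold = y_gold − (n+δ)·k_gold = 4.2942 − 0.051·24.4182 ≈ 3.0489.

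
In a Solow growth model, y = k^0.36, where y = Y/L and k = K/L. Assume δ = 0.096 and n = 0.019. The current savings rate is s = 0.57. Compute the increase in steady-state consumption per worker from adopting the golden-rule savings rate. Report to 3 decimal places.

Break-even investment rate: n + δ = 0.019 + 0.096 = 0.115.
Current steady state (s = 0.57): k* = (0.57/0.115)^(1/0.64) ≈ 12.1959, y* = 12.1959^0.36 ≈ 2.4606, c* = (1−0.57)·2.4606 ≈ 1.0580.
Setting f'(k) = n+δ gives 0.36·k^(0.36−1) = 0.115, hence k_gold = (0.36/0.115)^(1/0.64) ≈ 5.9482.
y_gold = 5.9482^0.36 ≈ 1.9001, c_gold = y_gold − 0.115·k_gold ≈ 1.2161.
Gain: Δc = 1.2161 − 1.0580 ≈ 0.1580.

Δc ≈ 0.158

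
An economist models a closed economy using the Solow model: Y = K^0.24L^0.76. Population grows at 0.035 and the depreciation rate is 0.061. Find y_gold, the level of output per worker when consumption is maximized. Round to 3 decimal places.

y_gold ≈ 1.336

Capital per worker breaks even when investment replaces (n + δ)·k; here n + δ = 0.096.
Maximizing c = f(k) − (n+δ)·k gives f'(k) = n+δ, i.e. 0.24·k^(0.24−1) = 0.096, so k_gold = (0.24/0.096)^(1/0.76) ≈ 3.3389.
Output: y_gold = k_gold^0.24 = 3.3389^0.24 ≈ 1.3356.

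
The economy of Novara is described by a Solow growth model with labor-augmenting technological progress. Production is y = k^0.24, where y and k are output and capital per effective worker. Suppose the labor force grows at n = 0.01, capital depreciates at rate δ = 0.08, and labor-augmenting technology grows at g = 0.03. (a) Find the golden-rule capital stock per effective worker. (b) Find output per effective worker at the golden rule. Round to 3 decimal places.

Break-even investment rate: n + g + δ = 0.01 + 0.03 + 0.08 = 0.12.
Golden rule sets MPK = n+g+δ: 0.24·k^(0.24−1) = 0.12, so k_gold = (0.24/0.12)^(1/0.76) ≈ 2.4894.
y_gold = 2.4894^0.24 ≈ 1.2447.

(a) k_gold ≈ 2.489; (b) y_gold ≈ 1.245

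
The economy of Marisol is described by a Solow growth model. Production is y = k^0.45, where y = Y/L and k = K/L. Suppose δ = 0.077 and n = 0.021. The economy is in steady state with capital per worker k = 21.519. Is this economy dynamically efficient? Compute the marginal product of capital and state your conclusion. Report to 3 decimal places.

n + δ = 0.021 + 0.077 = 0.098.
MPK = 0.45·k^(0.45−1) = 0.45·21.519^(-0.55) ≈ 0.0832.
MPK < 0.098, so the economy is dynamically inefficient (over-saving).

dynamically inefficient; MPK ≈ 0.083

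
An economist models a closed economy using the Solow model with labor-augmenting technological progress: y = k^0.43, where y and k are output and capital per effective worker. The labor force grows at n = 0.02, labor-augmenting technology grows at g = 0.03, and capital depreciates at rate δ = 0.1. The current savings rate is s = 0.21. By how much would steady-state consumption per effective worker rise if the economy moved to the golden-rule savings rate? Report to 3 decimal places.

Δc ≈ 0.243

n + g + δ = 0.02 + 0.03 + 0.1 = 0.15.
Current steady state (s = 0.21): k* = (0.21/0.15)^(1/0.57) ≈ 1.8045, y* = 1.8045^0.43 ≈ 1.2890, c* = (1−0.21)·1.2890 ≈ 1.0183.
Setting f'(k) = n+g+δ gives 0.43·k^(0.43−1) = 0.15, hence k_gold = (0.43/0.15)^(1/0.57) ≈ 6.3448.
y_gold = 6.3448^0.43 ≈ 2.2133, c_gold = y_gold − 0.15·k_gold ≈ 1.2616.
Gain: Δc = 1.2616 − 1.0183 ≈ 0.2433.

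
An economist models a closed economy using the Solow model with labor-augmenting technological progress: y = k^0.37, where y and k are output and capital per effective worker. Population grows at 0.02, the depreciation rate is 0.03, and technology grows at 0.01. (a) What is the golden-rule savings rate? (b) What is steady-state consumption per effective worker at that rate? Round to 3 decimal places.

n + g + δ = 0.02 + 0.01 + 0.03 = 0.06.
For Cobb-Douglas, s_gold equals capital's share: s_gold = 0.37.
At the golden rule the marginal product of capital equals n+g+δ: 0.37·k^(0.37−1) = 0.06. Solving, k_gold = (0.37/0.06)^(1/0.63) ≈ 17.9493.
y_gold = 17.9493^0.37 ≈ 2.9107; c_gold = (1−0.37)·y_gold ≈ 1.8337.

(a) s_gold = 0.370; (b) c_gold ≈ 1.834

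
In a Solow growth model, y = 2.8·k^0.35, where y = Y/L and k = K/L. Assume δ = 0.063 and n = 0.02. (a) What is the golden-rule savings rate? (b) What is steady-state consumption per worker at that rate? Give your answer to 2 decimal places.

(a) s_gold = 0.35; (b) c_gold ≈ 6.88

Break-even investment rate: n + δ = 0.02 + 0.063 = 0.083.
For Cobb-Douglas, s_gold equals capital's share: s_gold = 0.35.
Setting f'(k) = n+δ gives 0.35·2.8·k^(0.35−1) = 0.083, hence k_gold = (0.35·2.8/0.083)^(1/0.65) ≈ 44.6127.
y_gold = 2.8·44.6127^0.35 ≈ 10.5796; c_gold = (1−0.35)·y_gold ≈ 6.8767.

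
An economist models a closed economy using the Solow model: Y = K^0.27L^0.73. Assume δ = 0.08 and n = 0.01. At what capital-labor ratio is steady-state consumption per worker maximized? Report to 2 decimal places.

n + δ = 0.01 + 0.08 = 0.09.
At the golden rule the marginal product of capital equals n+δ: 0.27·k^(0.27−1) = 0.09. Solving, k_gold = (0.27/0.09)^(1/0.73) ≈ 4.5039.

k_gold ≈ 4.50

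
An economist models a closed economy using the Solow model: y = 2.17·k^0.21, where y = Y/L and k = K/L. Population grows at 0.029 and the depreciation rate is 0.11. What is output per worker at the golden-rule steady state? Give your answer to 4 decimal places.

y_gold ≈ 2.9753

The effective depreciation rate is n + δ = 0.029 + 0.11 = 0.139.
Setting f'(k) = n+δ gives 0.21·2.17·k^(0.21−1) = 0.139, hence k_gold = (0.21·2.17/0.139)^(1/0.79) ≈ 4.4951.
Output: y_gold = 2.17·k_gold^0.21 = 2.17·4.4951^0.21 ≈ 2.9753.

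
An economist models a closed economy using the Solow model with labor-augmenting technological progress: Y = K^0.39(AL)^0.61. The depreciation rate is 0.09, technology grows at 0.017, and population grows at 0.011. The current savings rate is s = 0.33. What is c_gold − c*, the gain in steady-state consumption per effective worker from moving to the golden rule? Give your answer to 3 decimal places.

Δc ≈ 0.017

Capital per effective worker breaks even when investment replaces (n + g + δ)·k; here n + g + δ = 0.118.
Current steady state (s = 0.33): k* = (0.33/0.118)^(1/0.61) ≈ 5.3974, y* = 5.3974^0.39 ≈ 1.9300, c* = (1−0.33)·1.9300 ≈ 1.2931.
Maximizing c = f(k) − (n+g+δ)·k gives f'(k) = n+g+δ, i.e. 0.39·k^(0.39−1) = 0.118, so k_gold = (0.39/0.118)^(1/0.61) ≈ 7.0977.
y_gold = 7.0977^0.39 ≈ 2.1475, c_gold = y_gold − 0.118·k_gold ≈ 1.3100.
Gain: Δc = 1.3100 − 1.2931 ≈ 0.0169.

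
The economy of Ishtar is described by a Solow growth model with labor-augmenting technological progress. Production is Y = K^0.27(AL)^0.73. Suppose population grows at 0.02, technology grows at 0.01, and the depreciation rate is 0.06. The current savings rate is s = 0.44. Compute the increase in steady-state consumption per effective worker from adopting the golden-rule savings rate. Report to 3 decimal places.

The effective depreciation rate is n + g + δ = 0.02 + 0.01 + 0.06 = 0.09.
Current steady state (s = 0.44): k* = (0.44/0.09)^(1/0.73) ≈ 8.7927, y* = 8.7927^0.27 ≈ 1.7985, c* = (1−0.44)·1.7985 ≈ 1.0072.
Golden rule sets MPK = n+g+δ: 0.27·k^(0.27−1) = 0.09, so k_gold = (0.27/0.09)^(1/0.73) ≈ 4.5039.
y_gold = 4.5039^0.27 ≈ 1.5013, c_gold = y_gold − 0.09·k_gold ≈ 1.0960.
Gain: Δc = 1.0960 − 1.0072 ≈ 0.0888.

Δc ≈ 0.089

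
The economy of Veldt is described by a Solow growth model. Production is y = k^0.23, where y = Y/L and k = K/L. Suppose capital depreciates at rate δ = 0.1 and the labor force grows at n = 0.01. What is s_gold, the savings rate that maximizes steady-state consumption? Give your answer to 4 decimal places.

Break-even investment rate: n + δ = 0.01 + 0.1 = 0.11.
At the golden rule MPK = n+δ, and in any Cobb-Douglas steady state s = (n+δ)·k/y = MPK·k/y = capital's share 0.23.

s_gold = 0.2300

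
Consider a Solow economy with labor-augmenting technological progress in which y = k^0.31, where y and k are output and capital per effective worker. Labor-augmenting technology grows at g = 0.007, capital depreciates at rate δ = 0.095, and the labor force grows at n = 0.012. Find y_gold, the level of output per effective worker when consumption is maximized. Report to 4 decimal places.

y_gold ≈ 1.5674

n + g + δ = 0.012 + 0.007 + 0.095 = 0.114.
At the golden rule the marginal product of capital equals n+g+δ: 0.31·k^(0.31−1) = 0.114. Solving, k_gold = (0.31/0.114)^(1/0.69) ≈ 4.2623.
Output: y_gold = k_gold^0.31 = 4.2623^0.31 ≈ 1.5674.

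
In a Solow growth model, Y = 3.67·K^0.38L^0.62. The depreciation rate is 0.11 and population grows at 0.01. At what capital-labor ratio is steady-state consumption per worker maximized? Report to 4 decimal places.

k_gold ≈ 52.2607

n + δ = 0.01 + 0.11 = 0.12.
Setting f'(k) = n+δ gives 0.38·3.67·k^(0.38−1) = 0.12, hence k_gold = (0.38·3.67/0.12)^(1/0.62) ≈ 52.2607.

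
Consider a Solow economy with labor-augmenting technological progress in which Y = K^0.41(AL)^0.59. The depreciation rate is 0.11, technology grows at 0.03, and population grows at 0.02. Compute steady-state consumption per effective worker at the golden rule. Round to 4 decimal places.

c_gold ≈ 1.1346

The effective depreciation rate is n + g + δ = 0.02 + 0.03 + 0.11 = 0.16.
Maximizing c = f(k) − (n+g+δ)·k gives f'(k) = n+g+δ, i.e. 0.41·k^(0.41−1) = 0.16, so k_gold = (0.41/0.16)^(1/0.59) ≈ 4.9278.
y_gold = 4.9278^0.41 ≈ 1.9230.
c_gold = y_gold − (n+g+δ)·k_gold = 1.9230 − 0.16·4.9278 ≈ 1.1346.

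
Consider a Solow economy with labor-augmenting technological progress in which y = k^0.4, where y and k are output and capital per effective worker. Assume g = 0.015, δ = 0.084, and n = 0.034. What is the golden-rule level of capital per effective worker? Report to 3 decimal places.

k_gold ≈ 6.266

n + g + δ = 0.034 + 0.015 + 0.084 = 0.133.
Golden rule sets MPK = n+g+δ: 0.4·k^(0.4−1) = 0.133, so k_gold = (0.4/0.133)^(1/0.6) ≈ 6.2663.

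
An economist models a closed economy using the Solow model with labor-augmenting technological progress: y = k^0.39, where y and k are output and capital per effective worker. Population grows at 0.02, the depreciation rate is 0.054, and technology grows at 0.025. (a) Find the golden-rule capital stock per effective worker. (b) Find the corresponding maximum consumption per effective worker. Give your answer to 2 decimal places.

Capital per effective worker breaks even when investment replaces (n + g + δ)·k; here n + g + δ = 0.099.
Golden rule sets MPK = n+g+δ: 0.39·k^(0.39−1) = 0.099, so k_gold = (0.39/0.099)^(1/0.61) ≈ 9.4649.
y_gold = 9.4649^0.39 ≈ 2.4026; c_gold = y_gold − 0.099·k_gold ≈ 1.4656.

(a) k_gold ≈ 9.46; (b) c_gold ≈ 1.47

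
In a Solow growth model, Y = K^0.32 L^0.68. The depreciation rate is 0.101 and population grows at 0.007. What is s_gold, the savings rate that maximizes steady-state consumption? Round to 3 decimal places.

Capital per worker breaks even when investment replaces (n + δ)·k; here n + δ = 0.108.
At the golden rule MPK = n+δ, and in any Cobb-Douglas steady state s = (n+δ)·k/y = MPK·k/y = capital's share 0.32.

s_gold = 0.320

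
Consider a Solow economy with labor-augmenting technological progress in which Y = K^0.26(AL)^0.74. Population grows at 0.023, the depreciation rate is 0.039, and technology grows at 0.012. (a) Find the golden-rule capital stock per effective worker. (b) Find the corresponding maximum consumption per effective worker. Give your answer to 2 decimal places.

Capital per effective worker breaks even when investment replaces (n + g + δ)·k; here n + g + δ = 0.074.
Golden rule sets MPK = n+g+δ: 0.26·k^(0.26−1) = 0.074, so k_gold = (0.26/0.074)^(1/0.74) ≈ 5.4637.
y_gold = 5.4637^0.26 ≈ 1.5551; c_gold = y_gold − 0.074·k_gold ≈ 1.1507.

(a) k_gold ≈ 5.46; (b) c_gold ≈ 1.15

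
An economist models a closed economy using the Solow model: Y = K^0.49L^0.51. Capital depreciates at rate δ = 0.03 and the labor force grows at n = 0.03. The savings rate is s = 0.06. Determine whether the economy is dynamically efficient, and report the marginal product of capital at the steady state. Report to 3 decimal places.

n + δ = 0.03 + 0.03 = 0.06.
Steady-state k*: s·k^0.49 = 0.06·k gives k* = (0.06/0.06)^(1/0.51) ≈ 1.0000.
MPK = 0.49·1.0000^(-0.51) ≈ 0.4900.
MPK > n+δ = 0.06, so the economy is dynamically efficient (under-saving).

dynamically efficient; MPK ≈ 0.490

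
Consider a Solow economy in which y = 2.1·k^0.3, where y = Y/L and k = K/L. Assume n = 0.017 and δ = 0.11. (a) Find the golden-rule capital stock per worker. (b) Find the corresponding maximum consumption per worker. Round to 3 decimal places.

(a) k_gold ≈ 9.854; (b) c_gold ≈ 2.920

Capital per worker breaks even when investment replaces (n + δ)·k; here n + δ = 0.127.
Golden rule sets MPK = n+δ: 0.3·2.1·k^(0.3−1) = 0.127, so k_gold = (0.3·2.1/0.127)^(1/0.7) ≈ 9.8543.
y_gold = 2.1·9.8543^0.3 ≈ 4.1716; c_gold = y_gold − 0.127·k_gold ≈ 2.9201.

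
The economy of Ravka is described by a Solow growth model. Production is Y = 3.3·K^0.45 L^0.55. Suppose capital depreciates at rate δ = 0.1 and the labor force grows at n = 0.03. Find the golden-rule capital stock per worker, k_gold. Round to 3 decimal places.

k_gold ≈ 83.800

The effective depreciation rate is n + δ = 0.03 + 0.1 = 0.13.
At the golden rule the marginal product of capital equals n+δ: 0.45·3.3·k^(0.45−1) = 0.13. Solving, k_gold = (0.45·3.3/0.13)^(1/0.55) ≈ 83.7996.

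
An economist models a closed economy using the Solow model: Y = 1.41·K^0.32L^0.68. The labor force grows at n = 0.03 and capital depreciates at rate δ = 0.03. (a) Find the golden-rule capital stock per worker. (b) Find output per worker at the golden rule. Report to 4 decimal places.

Break-even investment rate: n + δ = 0.03 + 0.03 = 0.06.
At the golden rule the marginal product of capital equals n+δ: 0.32·1.41·k^(0.32−1) = 0.06. Solving, k_gold = (0.32·1.41/0.06)^(1/0.68) ≈ 19.4337.
y_gold = 1.41·19.4337^0.32 ≈ 3.6438.

(a) k_gold ≈ 19.4337; (b) y_gold ≈ 3.6438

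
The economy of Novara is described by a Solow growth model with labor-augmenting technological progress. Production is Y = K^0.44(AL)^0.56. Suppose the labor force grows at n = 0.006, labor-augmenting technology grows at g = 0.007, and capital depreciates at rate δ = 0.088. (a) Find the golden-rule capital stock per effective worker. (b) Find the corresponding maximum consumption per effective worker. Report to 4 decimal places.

(a) k_gold ≈ 13.8454; (b) c_gold ≈ 1.7798

Break-even investment rate: n + g + δ = 0.006 + 0.007 + 0.088 = 0.101.
Setting f'(k) = n+g+δ gives 0.44·k^(0.44−1) = 0.101, hence k_gold = (0.44/0.101)^(1/0.56) ≈ 13.8454.
y_gold = 13.8454^0.44 ≈ 3.1782; c_gold = y_gold − 0.101·k_gold ≈ 1.7798.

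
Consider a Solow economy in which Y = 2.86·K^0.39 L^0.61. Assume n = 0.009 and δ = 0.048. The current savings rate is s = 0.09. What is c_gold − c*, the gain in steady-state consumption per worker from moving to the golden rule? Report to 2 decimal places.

Δc ≈ 4.86

The effective depreciation rate is n + δ = 0.009 + 0.048 = 0.057.
Current steady state (s = 0.09): k* = (0.09·2.86/0.057)^(1/0.61) ≈ 11.8395, y* = 2.86·11.8395^0.39 ≈ 7.4984, c* = (1−0.09)·7.4984 ≈ 6.8235.
Setting f'(k) = n+δ gives 0.39·2.86·k^(0.39−1) = 0.057, hence k_gold = (0.39·2.86/0.057)^(1/0.61) ≈ 131.0100.
y_gold = 2.86·131.0100^0.39 ≈ 19.1476, c_gold = y_gold − 0.057·k_gold ≈ 11.6800.
Gain: Δc = 11.6800 − 6.8235 ≈ 4.8565.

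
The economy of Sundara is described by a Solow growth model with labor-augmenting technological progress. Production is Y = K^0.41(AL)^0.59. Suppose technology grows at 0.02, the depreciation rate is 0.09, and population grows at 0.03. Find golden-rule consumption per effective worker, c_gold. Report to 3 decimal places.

Break-even investment rate: n + g + δ = 0.03 + 0.02 + 0.09 = 0.14.
Golden rule sets MPK = n+g+δ: 0.41·k^(0.41−1) = 0.14, so k_gold = (0.41/0.14)^(1/0.59) ≈ 6.1793.
y_gold = 6.1793^0.41 ≈ 2.1100.
c_gold = y_gold − (n+g+δ)·k_gold = 2.1100 − 0.14·6.1793 ≈ 1.2449.

c_gold ≈ 1.245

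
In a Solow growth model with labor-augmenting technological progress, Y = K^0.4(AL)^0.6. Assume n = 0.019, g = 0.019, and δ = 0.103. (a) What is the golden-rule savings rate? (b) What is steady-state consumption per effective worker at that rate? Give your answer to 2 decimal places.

Capital per effective worker breaks even when investment replaces (n + g + δ)·k; here n + g + δ = 0.141.
For Cobb-Douglas, s_gold equals capital's share: s_gold = 0.4.
At the golden rule the marginal product of capital equals n+g+δ: 0.4·k^(0.4−1) = 0.141. Solving, k_gold = (0.4/0.141)^(1/0.6) ≈ 5.6851.
y_gold = 5.6851^0.4 ≈ 2.0040; c_gold = (1−0.4)·y_gold ≈ 1.2024.

(a) s_gold = 0.40; (b) c_gold ≈ 1.20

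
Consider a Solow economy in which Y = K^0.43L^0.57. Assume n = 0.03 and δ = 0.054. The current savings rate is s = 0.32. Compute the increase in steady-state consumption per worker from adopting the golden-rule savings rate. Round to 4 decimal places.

Δc ≈ 0.0887

Break-even investment rate: n + δ = 0.03 + 0.054 = 0.084.
Current steady state (s = 0.32): k* = (0.32/0.084)^(1/0.57) ≈ 10.4489, y* = 10.4489^0.43 ≈ 2.7428, c* = (1−0.32)·2.7428 ≈ 1.8651.
Golden rule sets MPK = n+δ: 0.43·k^(0.43−1) = 0.084, so k_gold = (0.43/0.084)^(1/0.57) ≈ 17.5465.
y_gold = 17.5465^0.43 ≈ 3.4277, c_gold = y_gold − 0.084·k_gold ≈ 1.9538.
Gain: Δc = 1.9538 − 1.8651 ≈ 0.0887.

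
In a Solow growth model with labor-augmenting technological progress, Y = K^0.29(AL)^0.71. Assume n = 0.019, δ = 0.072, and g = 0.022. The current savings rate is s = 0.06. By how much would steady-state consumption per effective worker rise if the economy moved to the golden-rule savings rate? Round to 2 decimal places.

Break-even investment rate: n + g + δ = 0.019 + 0.022 + 0.072 = 0.113.
Current steady state (s = 0.06): k* = (0.06/0.113)^(1/0.71) ≈ 0.4100, y* = 0.4100^0.29 ≈ 0.7722, c* = (1−0.06)·0.7722 ≈ 0.7258.
Setting f'(k) = n+g+δ gives 0.29·k^(0.29−1) = 0.113, hence k_gold = (0.29/0.113)^(1/0.71) ≈ 3.7714.
y_gold = 3.7714^0.29 ≈ 1.4696, c_gold = y_gold − 0.113·k_gold ≈ 1.0434.
Gain: Δc = 1.0434 − 0.7258 ≈ 0.3176.

Δc ≈ 0.32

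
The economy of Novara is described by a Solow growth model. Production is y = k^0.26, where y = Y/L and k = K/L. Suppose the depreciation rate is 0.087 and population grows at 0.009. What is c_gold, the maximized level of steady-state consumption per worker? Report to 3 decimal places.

The effective depreciation rate is n + δ = 0.009 + 0.087 = 0.096.
Golden rule sets MPK = n+δ: 0.26·k^(0.26−1) = 0.096, so k_gold = (0.26/0.096)^(1/0.74) ≈ 3.8436.
y_gold = 3.8436^0.26 ≈ 1.4192.
c_gold = y_gold − (n+δ)·k_gold = 1.4192 − 0.096·3.8436 ≈ 1.0502.

c_gold ≈ 1.050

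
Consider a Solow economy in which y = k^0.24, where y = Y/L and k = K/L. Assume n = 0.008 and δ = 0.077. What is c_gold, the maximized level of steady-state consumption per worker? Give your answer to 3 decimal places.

Break-even investment rate: n + δ = 0.008 + 0.077 = 0.085.
At the golden rule the marginal product of capital equals n+δ: 0.24·k^(0.24−1) = 0.085. Solving, k_gold = (0.24/0.085)^(1/0.76) ≈ 3.9188.
y_gold = 3.9188^0.24 ≈ 1.3879.
c_gold = y_gold − (n+δ)·k_gold = 1.3879 − 0.085·3.9188 ≈ 1.0548.

c_gold ≈ 1.055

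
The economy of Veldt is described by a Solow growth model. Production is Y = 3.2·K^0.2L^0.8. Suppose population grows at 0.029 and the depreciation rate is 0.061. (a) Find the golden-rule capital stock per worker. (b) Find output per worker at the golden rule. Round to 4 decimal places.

(a) k_gold ≈ 11.6124; (b) y_gold ≈ 5.2256

Break-even investment rate: n + δ = 0.029 + 0.061 = 0.09.
At the golden rule the marginal product of capital equals n+δ: 0.2·3.2·k^(0.2−1) = 0.09. Solving, k_gold = (0.2·3.2/0.09)^(1/0.8) ≈ 11.6124.
y_gold = 3.2·11.6124^0.2 ≈ 5.2256.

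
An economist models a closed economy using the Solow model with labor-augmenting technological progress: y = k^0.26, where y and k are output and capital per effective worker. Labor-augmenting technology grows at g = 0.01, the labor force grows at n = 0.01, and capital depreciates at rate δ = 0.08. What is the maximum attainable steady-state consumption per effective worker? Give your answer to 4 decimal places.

c_gold ≈ 1.0352

The effective depreciation rate is n + g + δ = 0.01 + 0.01 + 0.08 = 0.1.
At the golden rule the marginal product of capital equals n+g+δ: 0.26·k^(0.26−1) = 0.1. Solving, k_gold = (0.26/0.1)^(1/0.74) ≈ 3.6373.
y_gold = 3.6373^0.26 ≈ 1.3989.
c_gold = y_gold − (n+g+δ)·k_gold = 1.3989 − 0.1·3.6373 ≈ 1.0352.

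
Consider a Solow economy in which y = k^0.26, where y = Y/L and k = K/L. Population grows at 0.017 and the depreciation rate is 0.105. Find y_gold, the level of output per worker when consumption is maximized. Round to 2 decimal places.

The effective depreciation rate is n + δ = 0.017 + 0.105 = 0.122.
At the golden rule the marginal product of capital equals n+δ: 0.26·k^(0.26−1) = 0.122. Solving, k_gold = (0.26/0.122)^(1/0.74) ≈ 2.7802.
Output: y_gold = k_gold^0.26 = 2.7802^0.26 ≈ 1.3045.

y_gold ≈ 1.30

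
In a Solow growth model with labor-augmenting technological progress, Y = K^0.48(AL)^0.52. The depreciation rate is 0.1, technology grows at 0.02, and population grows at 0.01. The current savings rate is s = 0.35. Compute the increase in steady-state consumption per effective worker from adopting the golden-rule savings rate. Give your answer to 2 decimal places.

Break-even investment rate: n + g + δ = 0.01 + 0.02 + 0.1 = 0.13.
Current steady state (s = 0.35): k* = (0.35/0.13)^(1/0.52) ≈ 6.7168, y* = 6.7168^0.48 ≈ 2.4948, c* = (1−0.35)·2.4948 ≈ 1.6216.
Golden rule sets MPK = n+g+δ: 0.48·k^(0.48−1) = 0.13, so k_gold = (0.48/0.13)^(1/0.52) ≈ 12.3298.
y_gold = 12.3298^0.48 ≈ 3.3393, c_gold = y_gold − 0.13·k_gold ≈ 1.7365.
Gain: Δc = 1.7365 − 1.6216 ≈ 0.1148.

Δc ≈ 0.11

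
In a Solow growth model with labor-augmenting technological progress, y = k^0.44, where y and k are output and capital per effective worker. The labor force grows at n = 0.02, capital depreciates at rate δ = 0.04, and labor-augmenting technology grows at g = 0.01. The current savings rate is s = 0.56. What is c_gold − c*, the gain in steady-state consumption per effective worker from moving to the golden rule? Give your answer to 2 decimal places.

Capital per effective worker breaks even when investment replaces (n + g + δ)·k; here n + g + δ = 0.07.
Current steady state (s = 0.56): k* = (0.56/0.07)^(1/0.56) ≈ 40.9884, y* = 40.9884^0.44 ≈ 5.1235, c* = (1−0.56)·5.1235 ≈ 2.2544.
Golden rule sets MPK = n+g+δ: 0.44·k^(0.44−1) = 0.07, so k_gold = (0.44/0.07)^(1/0.56) ≈ 26.6461.
y_gold = 26.6461^0.44 ≈ 4.2391, c_gold = y_gold − 0.07·k_gold ≈ 2.3739.
Gain: Δc = 2.3739 − 2.2544 ≈ 0.1196.

Δc ≈ 0.12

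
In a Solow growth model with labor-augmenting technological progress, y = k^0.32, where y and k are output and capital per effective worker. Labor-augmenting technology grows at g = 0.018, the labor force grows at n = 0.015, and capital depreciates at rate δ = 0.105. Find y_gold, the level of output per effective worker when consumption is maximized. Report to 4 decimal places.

y_gold ≈ 1.4856

The effective depreciation rate is n + g + δ = 0.015 + 0.018 + 0.105 = 0.138.
Setting f'(k) = n+g+δ gives 0.32·k^(0.32−1) = 0.138, hence k_gold = (0.32/0.138)^(1/0.68) ≈ 3.4448.
Output: y_gold = k_gold^0.32 = 3.4448^0.32 ≈ 1.4856.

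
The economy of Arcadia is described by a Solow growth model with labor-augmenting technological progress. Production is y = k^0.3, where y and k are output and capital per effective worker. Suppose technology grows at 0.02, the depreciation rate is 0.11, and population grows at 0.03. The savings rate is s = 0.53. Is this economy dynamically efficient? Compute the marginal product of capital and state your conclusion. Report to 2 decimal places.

dynamically inefficient; MPK ≈ 0.09

Capital per effective worker breaks even when investment replaces (n + g + δ)·k; here n + g + δ = 0.16.
Steady-state k*: s·k^0.3 = 0.16·k gives k* = (0.53/0.16)^(1/0.7) ≈ 5.5345.
MPK = 0.3·5.5345^(-0.7) ≈ 0.0906.
MPK < n+g+δ = 0.16, so the economy is dynamically inefficient (over-saving).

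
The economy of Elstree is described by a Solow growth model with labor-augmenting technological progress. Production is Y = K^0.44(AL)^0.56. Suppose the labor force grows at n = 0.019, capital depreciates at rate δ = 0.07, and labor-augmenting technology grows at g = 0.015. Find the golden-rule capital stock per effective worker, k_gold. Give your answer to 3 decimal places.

The effective depreciation rate is n + g + δ = 0.019 + 0.015 + 0.07 = 0.104.
At the golden rule the marginal product of capital equals n+g+δ: 0.44·k^(0.44−1) = 0.104. Solving, k_gold = (0.44/0.104)^(1/0.56) ≈ 13.1403.

k_gold ≈ 13.140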